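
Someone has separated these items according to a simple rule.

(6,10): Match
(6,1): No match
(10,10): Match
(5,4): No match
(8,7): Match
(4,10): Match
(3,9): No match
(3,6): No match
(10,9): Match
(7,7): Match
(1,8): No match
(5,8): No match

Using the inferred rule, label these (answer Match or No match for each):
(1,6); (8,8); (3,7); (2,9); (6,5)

All 'Match' examples share one property — sum ≥ 14 — and every 'No match' example lacks it.

No match, Match, No match, No match, No match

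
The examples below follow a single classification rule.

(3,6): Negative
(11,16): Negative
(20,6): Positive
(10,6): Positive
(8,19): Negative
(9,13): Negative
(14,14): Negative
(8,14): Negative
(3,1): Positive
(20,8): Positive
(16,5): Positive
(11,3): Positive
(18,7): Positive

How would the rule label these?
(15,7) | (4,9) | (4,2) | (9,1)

The pattern is that an item is 'Positive' exactly when: first > second.
Positive: (15,7), since 15 > 7. Negative: (4,9), since 4 < 9. Positive: (4,2), since 4 > 2. Positive: (9,1), since 9 > 1.

Positive, Negative, Positive, Positive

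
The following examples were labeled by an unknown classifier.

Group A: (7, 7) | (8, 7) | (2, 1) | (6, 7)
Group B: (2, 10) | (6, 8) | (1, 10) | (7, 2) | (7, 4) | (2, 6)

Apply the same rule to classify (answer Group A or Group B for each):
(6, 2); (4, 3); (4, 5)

Group B, Group A, Group A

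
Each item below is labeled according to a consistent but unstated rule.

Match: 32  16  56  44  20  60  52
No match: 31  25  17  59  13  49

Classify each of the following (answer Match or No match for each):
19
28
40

One predicate separates the groups cleanly: even.

No match, Match, Match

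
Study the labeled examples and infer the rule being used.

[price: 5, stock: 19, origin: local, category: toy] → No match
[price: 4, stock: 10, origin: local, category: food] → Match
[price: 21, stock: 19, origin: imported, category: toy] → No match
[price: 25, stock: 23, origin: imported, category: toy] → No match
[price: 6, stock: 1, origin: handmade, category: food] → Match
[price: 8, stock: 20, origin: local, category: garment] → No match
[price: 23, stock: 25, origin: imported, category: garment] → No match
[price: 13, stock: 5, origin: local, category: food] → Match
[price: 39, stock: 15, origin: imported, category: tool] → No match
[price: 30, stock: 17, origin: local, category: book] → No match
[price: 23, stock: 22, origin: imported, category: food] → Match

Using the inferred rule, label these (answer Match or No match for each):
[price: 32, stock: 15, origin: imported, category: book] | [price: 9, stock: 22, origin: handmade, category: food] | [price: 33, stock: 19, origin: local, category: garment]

The simplest hypothesis consistent with all the labels is: category is food.
[price: 32, stock: 15, origin: imported, category: book]: category is book, doesn't match → No match. [price: 9, stock: 22, origin: handmade, category: food]: category is food, passes → Match. [price: 33, stock: 19, origin: local, category: garment]: category is garment, doesn't match → No match.

No match, Match, No match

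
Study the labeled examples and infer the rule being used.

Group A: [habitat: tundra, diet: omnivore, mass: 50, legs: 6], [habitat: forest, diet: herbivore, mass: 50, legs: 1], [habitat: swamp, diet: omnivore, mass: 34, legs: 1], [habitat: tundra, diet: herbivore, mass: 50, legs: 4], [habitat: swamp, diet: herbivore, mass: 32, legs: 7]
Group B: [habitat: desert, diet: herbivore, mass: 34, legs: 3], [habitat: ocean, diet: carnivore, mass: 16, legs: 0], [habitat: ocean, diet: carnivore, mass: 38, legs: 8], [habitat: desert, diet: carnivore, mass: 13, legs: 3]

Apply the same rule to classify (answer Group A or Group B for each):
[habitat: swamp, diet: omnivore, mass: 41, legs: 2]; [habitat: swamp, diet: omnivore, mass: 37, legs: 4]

Group A, Group A

The classifier is using: habitat is swamp OR mass = 50.
[habitat: swamp, diet: omnivore, mass: 41, legs: 2]: habitat is swamp, mass = 41 — has this property, so Group A.
[habitat: swamp, diet: omnivore, mass: 37, legs: 4]: habitat is swamp, mass = 37 — has this property, so Group A.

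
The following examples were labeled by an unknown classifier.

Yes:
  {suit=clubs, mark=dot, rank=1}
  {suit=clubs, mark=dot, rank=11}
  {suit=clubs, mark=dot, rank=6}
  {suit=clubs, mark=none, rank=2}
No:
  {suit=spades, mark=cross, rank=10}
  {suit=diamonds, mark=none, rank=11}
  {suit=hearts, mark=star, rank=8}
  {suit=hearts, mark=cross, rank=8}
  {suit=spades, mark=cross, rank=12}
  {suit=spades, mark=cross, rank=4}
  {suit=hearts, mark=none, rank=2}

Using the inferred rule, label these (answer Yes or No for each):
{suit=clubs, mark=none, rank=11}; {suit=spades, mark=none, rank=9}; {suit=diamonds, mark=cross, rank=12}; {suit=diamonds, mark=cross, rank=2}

Yes, No, No, No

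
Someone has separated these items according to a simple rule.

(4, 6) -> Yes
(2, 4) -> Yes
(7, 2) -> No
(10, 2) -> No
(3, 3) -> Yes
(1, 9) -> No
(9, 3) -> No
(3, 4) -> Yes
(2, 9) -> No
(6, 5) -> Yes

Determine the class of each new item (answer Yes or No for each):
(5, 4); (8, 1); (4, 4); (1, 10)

Yes, No, Yes, No

The rule appears to be: max ≤ 6.
(5, 4) — max 5, hence Yes. (8, 1) — max 8, hence No. (4, 4) — max 4, hence Yes. (1, 10) — max 10, hence No.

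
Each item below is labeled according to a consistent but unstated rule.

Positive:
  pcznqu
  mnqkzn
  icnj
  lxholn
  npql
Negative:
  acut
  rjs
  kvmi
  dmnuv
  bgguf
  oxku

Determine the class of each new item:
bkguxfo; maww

Negative, Negative

'Positive' ⟺ even length AND contains 'n'.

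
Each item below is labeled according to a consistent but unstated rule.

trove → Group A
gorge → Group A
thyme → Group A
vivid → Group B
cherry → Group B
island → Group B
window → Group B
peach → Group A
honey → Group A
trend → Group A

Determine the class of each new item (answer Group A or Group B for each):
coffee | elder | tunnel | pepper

The classifier is using: odd length AND contains 'e'.
Group B: coffee, since length 6, has 'e'. Group A: elder, since length 5, has 'e'. Group B: tunnel, since length 6, has 'e'. Group B: pepper, since length 6, has 'e'.

Group B, Group A, Group B, Group B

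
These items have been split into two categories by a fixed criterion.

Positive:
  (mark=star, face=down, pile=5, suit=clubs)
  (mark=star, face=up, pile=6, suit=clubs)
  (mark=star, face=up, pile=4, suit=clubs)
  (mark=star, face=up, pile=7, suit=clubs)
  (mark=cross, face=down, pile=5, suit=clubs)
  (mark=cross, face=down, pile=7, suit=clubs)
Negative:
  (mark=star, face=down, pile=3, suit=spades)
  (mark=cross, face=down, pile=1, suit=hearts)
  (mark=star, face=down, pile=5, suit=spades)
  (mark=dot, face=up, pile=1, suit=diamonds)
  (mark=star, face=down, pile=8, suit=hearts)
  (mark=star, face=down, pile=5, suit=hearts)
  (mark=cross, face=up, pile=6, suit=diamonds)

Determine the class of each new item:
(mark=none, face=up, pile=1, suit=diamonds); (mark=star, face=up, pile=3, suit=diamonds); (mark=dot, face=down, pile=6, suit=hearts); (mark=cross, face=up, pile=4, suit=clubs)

The rule appears to be: suit is clubs.

Negative, Negative, Negative, Positive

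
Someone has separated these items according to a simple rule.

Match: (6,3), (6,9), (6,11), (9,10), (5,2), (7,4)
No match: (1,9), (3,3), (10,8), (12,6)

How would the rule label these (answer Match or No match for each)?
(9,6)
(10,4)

Rule: sum is odd. This holds for each 'Match' example and fails for each 'No match' one.
(9,6) — 9+6 = 15, hence Match. (10,4) — 10+4 = 14, hence No match.

Match, No match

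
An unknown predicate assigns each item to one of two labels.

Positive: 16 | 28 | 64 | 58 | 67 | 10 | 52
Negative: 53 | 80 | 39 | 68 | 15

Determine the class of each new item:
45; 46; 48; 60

Negative, Positive, Negative, Negative

The classifier is using: ≡ 1 (mod 3).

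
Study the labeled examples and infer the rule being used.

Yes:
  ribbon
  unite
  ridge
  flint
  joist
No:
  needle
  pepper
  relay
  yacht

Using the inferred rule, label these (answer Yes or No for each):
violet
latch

Yes, No

The classifier is using: contains 'i'.
Yes: violet, since has 'i'.
No: latch, since no 'i'.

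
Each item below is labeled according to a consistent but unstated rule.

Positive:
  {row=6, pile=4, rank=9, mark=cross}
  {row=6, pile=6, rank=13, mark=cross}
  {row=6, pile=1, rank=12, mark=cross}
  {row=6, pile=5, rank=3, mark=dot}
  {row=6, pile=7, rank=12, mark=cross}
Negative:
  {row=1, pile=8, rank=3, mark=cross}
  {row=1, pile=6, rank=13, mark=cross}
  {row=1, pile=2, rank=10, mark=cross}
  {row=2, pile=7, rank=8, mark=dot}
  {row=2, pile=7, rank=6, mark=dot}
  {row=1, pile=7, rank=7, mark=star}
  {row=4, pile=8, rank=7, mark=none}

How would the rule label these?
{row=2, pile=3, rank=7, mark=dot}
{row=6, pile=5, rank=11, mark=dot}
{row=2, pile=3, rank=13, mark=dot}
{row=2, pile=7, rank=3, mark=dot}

Negative, Positive, Negative, Negative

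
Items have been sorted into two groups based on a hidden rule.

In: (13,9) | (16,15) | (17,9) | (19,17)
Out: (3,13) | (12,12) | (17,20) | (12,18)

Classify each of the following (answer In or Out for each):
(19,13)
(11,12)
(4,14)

In, Out, Out

The rule appears to be: first > second.
(19,13): In (19 > 13). (11,12): Out (11 < 12). (4,14): Out (4 < 14).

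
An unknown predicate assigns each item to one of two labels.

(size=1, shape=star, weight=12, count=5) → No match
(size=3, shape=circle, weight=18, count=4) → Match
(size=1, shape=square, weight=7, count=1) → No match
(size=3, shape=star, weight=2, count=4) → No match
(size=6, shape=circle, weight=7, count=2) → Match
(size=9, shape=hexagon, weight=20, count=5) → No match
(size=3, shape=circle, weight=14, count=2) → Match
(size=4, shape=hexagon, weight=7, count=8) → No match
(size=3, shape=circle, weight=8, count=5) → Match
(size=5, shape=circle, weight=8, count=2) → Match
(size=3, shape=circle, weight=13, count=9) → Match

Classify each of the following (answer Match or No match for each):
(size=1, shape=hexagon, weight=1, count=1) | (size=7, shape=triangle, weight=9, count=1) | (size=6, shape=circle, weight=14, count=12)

No match, No match, Match

The pattern is that an item is 'Match' exactly when: shape is circle.
(size=1, shape=hexagon, weight=1, count=1): shape is hexagon, lacks this property → No match. (size=7, shape=triangle, weight=9, count=1): shape is triangle, lacks this property → No match. (size=6, shape=circle, weight=14, count=12): shape is circle, passes → Match.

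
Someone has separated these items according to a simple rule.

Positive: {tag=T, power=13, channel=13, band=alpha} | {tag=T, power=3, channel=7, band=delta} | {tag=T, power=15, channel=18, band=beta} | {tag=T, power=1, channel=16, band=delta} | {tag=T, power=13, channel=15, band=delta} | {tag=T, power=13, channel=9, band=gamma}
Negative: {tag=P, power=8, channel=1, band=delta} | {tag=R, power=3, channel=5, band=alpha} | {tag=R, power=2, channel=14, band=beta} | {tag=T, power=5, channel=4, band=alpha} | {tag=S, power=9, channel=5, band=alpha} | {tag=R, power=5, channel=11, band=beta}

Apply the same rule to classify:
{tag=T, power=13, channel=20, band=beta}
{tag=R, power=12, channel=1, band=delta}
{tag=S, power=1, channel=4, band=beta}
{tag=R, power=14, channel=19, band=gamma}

The simplest hypothesis consistent with all the labels is: tag is T AND channel ≥ 5.
{tag=T, power=13, channel=20, band=beta}: tag is T, channel = 20, passes → Positive. {tag=R, power=12, channel=1, band=delta}: tag is R, channel = 1, lacks this property → Negative. {tag=S, power=1, channel=4, band=beta}: tag is S, channel = 4, lacks this property → Negative. {tag=R, power=14, channel=19, band=gamma}: tag is R, channel = 19, lacks this property → Negative.

Positive, Negative, Negative, Negative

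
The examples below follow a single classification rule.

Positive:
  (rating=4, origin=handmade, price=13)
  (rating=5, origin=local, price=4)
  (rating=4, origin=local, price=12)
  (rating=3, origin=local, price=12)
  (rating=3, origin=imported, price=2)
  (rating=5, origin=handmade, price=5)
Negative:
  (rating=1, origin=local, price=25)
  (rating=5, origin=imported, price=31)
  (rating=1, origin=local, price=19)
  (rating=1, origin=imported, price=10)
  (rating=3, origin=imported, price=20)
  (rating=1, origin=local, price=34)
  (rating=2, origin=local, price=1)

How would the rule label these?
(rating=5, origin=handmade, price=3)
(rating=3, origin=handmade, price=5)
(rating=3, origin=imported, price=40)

Positive, Positive, Negative

Rule: rating ≥ 3 AND price ≤ 13. This holds for each 'Positive' example and fails for each 'Negative' one.
Positive: (rating=5, origin=handmade, price=3), since rating = 5, price = 3.
Positive: (rating=3, origin=handmade, price=5), since rating = 3, price = 5.
Negative: (rating=3, origin=imported, price=40), since rating = 3, price = 40.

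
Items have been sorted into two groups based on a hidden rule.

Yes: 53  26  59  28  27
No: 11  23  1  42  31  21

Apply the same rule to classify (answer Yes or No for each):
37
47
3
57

Yes, Yes, No, Yes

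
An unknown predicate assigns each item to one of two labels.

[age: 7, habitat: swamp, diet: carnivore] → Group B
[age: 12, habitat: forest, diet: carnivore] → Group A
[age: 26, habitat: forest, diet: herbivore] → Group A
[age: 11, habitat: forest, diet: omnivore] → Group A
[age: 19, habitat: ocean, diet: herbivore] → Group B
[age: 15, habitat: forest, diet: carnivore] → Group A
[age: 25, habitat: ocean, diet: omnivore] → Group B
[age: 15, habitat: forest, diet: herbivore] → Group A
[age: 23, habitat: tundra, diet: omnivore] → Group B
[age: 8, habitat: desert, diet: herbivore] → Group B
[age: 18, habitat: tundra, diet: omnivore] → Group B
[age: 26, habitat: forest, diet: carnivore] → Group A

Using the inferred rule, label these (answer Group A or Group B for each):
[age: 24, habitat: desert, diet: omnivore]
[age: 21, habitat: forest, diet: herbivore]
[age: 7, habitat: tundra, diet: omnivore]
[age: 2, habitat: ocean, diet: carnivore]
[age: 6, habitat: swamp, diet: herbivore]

Group B, Group A, Group B, Group B, Group B

Every 'Group A' example satisfies: habitat is forest. None of the 'Group B' examples do.
[age: 24, habitat: desert, diet: omnivore]: habitat is desert — doesn't qualify, so Group B. [age: 21, habitat: forest, diet: herbivore]: habitat is forest — has this property, so Group A. [age: 7, habitat: tundra, diet: omnivore]: habitat is tundra — doesn't qualify, so Group B. [age: 2, habitat: ocean, diet: carnivore]: habitat is ocean — doesn't qualify, so Group B. [age: 6, habitat: swamp, diet: herbivore]: habitat is swamp — doesn't qualify, so Group B.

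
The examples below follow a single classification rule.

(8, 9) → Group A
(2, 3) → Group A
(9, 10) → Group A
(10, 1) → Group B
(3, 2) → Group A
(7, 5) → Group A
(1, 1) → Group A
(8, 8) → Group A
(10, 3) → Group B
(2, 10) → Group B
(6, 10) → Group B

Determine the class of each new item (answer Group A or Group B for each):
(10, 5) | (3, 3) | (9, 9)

Group B, Group A, Group A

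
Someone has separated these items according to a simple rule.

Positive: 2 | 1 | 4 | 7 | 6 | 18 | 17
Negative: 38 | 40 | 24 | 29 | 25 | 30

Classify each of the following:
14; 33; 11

All 'Positive' examples share one property — at most 18 — and every 'Negative' example lacks it.
14: 14 ≤ 18, qualifies → Positive. 33: 33 > 18, doesn't qualify → Negative. 11: 11 ≤ 18, qualifies → Positive.

Positive, Negative, Positive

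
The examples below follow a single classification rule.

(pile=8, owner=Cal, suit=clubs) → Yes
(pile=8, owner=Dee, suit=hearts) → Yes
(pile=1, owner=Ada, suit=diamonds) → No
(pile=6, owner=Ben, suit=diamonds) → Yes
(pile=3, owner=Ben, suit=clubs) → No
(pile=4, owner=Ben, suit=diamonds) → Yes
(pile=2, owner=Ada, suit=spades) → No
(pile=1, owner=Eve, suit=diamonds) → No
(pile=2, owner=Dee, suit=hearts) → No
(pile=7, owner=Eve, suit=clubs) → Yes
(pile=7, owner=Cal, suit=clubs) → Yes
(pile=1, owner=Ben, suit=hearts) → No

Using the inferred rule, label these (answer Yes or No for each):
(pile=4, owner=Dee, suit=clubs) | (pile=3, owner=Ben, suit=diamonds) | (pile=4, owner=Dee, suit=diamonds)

Yes, No, Yes

A rule that fits every label: pile ≥ 4 — true of each 'Yes' example, false of each 'No' one.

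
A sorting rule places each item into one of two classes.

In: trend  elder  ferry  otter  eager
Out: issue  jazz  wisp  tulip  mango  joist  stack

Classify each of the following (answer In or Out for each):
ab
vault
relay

The common property of the 'In' items is: contains 'r'. No 'Out' item has it.
ab: no 'r', does not pass → Out. vault: no 'r', does not pass → Out. relay: has 'r', has this property → In.

Out, Out, In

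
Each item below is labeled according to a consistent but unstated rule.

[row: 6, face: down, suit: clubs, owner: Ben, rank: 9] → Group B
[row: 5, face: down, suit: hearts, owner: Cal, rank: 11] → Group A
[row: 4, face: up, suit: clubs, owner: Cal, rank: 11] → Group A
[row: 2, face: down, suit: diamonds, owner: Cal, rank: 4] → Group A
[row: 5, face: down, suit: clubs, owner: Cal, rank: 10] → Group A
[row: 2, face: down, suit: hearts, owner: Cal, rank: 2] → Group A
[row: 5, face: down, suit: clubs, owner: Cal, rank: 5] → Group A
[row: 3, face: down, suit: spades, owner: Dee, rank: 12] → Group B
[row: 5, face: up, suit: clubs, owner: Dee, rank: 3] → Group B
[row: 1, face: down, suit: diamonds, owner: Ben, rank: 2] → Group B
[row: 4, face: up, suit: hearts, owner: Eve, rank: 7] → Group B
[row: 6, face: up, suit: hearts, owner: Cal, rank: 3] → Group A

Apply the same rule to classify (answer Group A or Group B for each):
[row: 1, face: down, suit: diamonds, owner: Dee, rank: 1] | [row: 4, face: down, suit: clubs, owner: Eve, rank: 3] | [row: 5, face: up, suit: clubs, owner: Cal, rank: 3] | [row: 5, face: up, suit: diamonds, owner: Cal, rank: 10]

Group B, Group B, Group A, Group A

Comparing the two groups points to one rule — owner is Cal.
[row: 1, face: down, suit: diamonds, owner: Dee, rank: 1] → owner is Dee → Group B. [row: 4, face: down, suit: clubs, owner: Eve, rank: 3] → owner is Eve → Group B. [row: 5, face: up, suit: clubs, owner: Cal, rank: 3] → owner is Cal → Group A. [row: 5, face: up, suit: diamonds, owner: Cal, rank: 10] → owner is Cal → Group A.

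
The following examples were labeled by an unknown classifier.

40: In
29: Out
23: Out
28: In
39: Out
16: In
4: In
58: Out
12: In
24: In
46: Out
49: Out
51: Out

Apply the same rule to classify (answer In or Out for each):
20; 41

The common property of the 'In' items is: multiple of 4. No 'Out' item has it.
20 → 20 = 4·5 → In. 41 → 41 = 4·10 + 1 → Out.

In, Out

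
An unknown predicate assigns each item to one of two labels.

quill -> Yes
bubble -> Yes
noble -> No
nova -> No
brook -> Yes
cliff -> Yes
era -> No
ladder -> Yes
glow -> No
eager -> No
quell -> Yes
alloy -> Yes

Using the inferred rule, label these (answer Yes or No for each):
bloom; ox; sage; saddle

Yes, No, No, Yes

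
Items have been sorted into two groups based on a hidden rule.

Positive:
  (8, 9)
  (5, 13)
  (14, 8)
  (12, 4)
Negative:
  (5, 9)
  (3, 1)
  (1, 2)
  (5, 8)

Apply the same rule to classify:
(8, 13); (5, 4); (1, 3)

'Positive' ⟺ sum ≥ 16.
(8, 13) → 8+13 = 21 → Positive. (5, 4) → 5+4 = 9 → Negative. (1, 3) → 1+3 = 4 → Negative.

Positive, Negative, Negative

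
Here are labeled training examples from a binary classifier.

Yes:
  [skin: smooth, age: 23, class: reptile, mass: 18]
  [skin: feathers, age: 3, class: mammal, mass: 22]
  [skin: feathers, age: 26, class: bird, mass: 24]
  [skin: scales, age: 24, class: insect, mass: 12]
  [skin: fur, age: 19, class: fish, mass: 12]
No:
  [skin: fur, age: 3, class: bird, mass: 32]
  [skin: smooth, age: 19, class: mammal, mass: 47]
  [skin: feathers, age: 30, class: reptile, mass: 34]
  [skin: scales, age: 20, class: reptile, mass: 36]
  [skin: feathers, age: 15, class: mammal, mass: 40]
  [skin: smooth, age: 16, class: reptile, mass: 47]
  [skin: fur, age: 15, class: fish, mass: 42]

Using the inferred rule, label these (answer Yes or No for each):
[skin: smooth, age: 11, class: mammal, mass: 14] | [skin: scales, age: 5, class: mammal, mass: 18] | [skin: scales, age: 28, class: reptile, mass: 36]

Yes, Yes, No

One predicate separates the groups cleanly: mass ≤ 24.
[skin: smooth, age: 11, class: mammal, mass: 14] → mass = 14 → Yes. [skin: scales, age: 5, class: mammal, mass: 18] → mass = 18 → Yes. [skin: scales, age: 28, class: reptile, mass: 36] → mass = 36 → No.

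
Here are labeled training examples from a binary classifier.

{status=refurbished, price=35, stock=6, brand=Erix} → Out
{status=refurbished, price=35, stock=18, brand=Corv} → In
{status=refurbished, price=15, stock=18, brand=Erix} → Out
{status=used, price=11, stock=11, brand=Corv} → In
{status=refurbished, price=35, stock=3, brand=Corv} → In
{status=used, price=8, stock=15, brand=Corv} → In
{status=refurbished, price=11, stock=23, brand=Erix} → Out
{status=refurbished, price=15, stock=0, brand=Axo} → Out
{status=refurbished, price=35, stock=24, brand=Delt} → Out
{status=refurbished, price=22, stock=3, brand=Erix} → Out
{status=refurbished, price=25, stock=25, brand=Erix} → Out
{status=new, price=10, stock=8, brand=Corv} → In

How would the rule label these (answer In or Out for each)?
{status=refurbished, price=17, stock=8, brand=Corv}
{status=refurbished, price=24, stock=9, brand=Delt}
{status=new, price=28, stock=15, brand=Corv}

Rule: brand is Corv. This holds for each 'In' example and fails for each 'Out' one.
In: {status=refurbished, price=17, stock=8, brand=Corv}, since brand is Corv.
Out: {status=refurbished, price=24, stock=9, brand=Delt}, since brand is Delt.
In: {status=new, price=28, stock=15, brand=Corv}, since brand is Corv.

In, Out, In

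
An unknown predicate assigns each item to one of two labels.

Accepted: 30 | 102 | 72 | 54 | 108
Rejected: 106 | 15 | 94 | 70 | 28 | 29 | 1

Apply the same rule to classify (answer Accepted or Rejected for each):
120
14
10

Rule: multiple of 6. This holds for each 'Accepted' example and fails for each 'Rejected' one.
120 → 120 = 6·20 → Accepted. 14 → 14 = 6·2 + 2 → Rejected. 10 → 10 = 6·1 + 4 → Rejected.

Accepted, Rejected, Rejected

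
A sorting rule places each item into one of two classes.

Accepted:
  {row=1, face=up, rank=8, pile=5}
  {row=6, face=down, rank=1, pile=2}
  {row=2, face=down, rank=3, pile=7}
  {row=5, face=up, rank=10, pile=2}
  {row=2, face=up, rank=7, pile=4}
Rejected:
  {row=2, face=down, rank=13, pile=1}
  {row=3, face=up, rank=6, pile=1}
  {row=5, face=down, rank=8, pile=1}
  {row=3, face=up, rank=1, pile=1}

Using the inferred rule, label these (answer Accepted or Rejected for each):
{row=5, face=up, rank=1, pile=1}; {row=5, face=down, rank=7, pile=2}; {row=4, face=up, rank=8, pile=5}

Rejected, Accepted, Accepted

The rule appears to be: pile ≥ 2.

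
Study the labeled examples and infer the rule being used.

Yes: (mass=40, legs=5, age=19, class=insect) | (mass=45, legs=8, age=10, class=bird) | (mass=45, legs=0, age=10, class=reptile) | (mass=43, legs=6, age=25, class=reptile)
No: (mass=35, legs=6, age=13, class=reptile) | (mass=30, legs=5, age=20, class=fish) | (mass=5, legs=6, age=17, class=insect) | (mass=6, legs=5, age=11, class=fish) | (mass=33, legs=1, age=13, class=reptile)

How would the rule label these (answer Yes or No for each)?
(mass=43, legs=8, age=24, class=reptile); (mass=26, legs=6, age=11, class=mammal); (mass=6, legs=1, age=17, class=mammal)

The classifier is using: mass ≥ 40.
(mass=43, legs=8, age=24, class=reptile): mass = 43 — fits, so Yes. (mass=26, legs=6, age=11, class=mammal): mass = 26 — doesn't match, so No. (mass=6, legs=1, age=17, class=mammal): mass = 6 — doesn't match, so No.

Yes, No, No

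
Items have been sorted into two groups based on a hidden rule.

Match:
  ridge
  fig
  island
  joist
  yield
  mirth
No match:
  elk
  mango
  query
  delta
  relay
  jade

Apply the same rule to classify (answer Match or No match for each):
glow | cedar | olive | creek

The common property of the 'Match' items is: contains 'i'. No 'No match' item has it.
glow — no 'i', hence No match.
cedar — no 'i', hence No match.
olive — has 'i', hence Match.
creek — no 'i', hence No match.

No match, No match, Match, No match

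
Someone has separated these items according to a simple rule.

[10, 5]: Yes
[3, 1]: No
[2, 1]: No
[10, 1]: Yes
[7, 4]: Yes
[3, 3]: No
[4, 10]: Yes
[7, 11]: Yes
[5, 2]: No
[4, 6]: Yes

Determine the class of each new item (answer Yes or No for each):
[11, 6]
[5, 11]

Yes, Yes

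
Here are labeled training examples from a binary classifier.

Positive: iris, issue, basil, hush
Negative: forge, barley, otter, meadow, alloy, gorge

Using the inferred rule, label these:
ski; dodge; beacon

Positive, Negative, Negative

Looking at the examples, the only property every 'Positive' case has and every 'Negative' case lacks is: contains 's'.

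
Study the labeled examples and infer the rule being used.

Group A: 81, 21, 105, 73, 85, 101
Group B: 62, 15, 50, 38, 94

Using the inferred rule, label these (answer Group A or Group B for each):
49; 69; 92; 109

Group A, Group A, Group B, Group A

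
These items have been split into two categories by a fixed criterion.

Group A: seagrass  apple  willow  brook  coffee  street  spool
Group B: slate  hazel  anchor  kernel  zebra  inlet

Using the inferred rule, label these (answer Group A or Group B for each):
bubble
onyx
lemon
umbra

Group A, Group B, Group B, Group B

Checking candidate rules against both groups, what survives is: has a double letter.
bubble — 'bb' doubled, hence Group A. onyx — no doubled letter, hence Group B. lemon — no doubled letter, hence Group B. umbra — no doubled letter, hence Group B.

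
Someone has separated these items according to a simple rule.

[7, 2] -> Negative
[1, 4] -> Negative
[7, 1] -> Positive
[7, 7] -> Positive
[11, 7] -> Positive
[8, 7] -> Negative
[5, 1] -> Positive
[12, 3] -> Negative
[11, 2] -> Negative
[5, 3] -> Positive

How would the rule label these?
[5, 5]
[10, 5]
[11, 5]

Rule: sum is even. This holds for each 'Positive' example and fails for each 'Negative' one.
[5, 5] → 5+5 = 10 → Positive.
[10, 5] → 10+5 = 15 → Negative.
[11, 5] → 11+5 = 16 → Positive.

Positive, Negative, Positive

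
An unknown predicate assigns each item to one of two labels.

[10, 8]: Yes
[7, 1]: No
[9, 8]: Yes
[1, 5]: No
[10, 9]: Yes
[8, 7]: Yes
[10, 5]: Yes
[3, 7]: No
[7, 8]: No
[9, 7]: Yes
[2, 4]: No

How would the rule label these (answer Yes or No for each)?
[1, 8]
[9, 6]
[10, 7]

No, Yes, Yes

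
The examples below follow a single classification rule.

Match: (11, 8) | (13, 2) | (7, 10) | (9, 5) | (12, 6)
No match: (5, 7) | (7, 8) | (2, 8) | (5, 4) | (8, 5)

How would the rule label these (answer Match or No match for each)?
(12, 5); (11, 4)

Match, Match

The distinguishing property — max ≥ 9 — holds for all the 'Match' cases and none of the 'No match' cases.
(12, 5) → max 12 → Match.
(11, 4) → max 11 → Match.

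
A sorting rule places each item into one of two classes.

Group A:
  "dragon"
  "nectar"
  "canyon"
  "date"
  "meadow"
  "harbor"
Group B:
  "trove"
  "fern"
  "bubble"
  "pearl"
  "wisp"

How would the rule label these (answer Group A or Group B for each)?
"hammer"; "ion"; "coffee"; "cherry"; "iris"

Group A, Group B, Group B, Group B, Group B

The pattern is that an item is 'Group A' exactly when: even length AND contains 'a'.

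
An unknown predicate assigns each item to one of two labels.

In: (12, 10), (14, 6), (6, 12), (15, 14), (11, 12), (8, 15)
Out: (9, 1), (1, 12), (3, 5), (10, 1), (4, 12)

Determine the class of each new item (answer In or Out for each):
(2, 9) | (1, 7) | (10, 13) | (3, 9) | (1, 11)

Out, Out, In, Out, Out

Rule: sum ≥ 18. This holds for each 'In' example and fails for each 'Out' one.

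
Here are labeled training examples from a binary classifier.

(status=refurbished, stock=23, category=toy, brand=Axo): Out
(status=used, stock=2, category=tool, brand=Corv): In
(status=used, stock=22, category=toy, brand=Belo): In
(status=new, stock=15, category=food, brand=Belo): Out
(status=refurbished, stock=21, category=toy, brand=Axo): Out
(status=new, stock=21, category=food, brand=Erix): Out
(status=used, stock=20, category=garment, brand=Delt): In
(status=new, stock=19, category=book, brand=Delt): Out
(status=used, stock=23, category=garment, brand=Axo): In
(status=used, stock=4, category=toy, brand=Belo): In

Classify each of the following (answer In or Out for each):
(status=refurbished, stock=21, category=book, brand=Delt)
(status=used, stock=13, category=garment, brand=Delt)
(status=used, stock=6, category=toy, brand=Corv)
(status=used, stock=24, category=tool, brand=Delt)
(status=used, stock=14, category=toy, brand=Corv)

Out, In, In, In, In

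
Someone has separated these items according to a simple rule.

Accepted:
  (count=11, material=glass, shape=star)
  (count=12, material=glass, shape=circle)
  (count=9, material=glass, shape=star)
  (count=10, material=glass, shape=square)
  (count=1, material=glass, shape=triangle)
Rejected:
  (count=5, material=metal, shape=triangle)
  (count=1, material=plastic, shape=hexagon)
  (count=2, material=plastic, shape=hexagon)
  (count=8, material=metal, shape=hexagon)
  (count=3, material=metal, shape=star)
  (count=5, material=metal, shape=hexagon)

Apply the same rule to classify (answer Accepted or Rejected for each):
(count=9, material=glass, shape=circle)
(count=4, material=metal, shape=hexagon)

The classifier is using: material is glass.
(count=9, material=glass, shape=circle): material is glass, meets the rule → Accepted. (count=4, material=metal, shape=hexagon): material is metal, doesn't qualify → Rejected.

Accepted, Rejected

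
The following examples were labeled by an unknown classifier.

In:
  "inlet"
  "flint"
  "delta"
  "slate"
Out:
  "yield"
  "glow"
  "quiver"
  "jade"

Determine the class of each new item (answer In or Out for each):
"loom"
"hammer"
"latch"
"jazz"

The classifier is using: contains 't'.
"loom": no 't' — does not satisfy this, so Out.
"hammer": no 't' — does not satisfy this, so Out.
"latch": has 't' — satisfies this, so In.
"jazz": no 't' — does not satisfy this, so Out.

Out, Out, In, Out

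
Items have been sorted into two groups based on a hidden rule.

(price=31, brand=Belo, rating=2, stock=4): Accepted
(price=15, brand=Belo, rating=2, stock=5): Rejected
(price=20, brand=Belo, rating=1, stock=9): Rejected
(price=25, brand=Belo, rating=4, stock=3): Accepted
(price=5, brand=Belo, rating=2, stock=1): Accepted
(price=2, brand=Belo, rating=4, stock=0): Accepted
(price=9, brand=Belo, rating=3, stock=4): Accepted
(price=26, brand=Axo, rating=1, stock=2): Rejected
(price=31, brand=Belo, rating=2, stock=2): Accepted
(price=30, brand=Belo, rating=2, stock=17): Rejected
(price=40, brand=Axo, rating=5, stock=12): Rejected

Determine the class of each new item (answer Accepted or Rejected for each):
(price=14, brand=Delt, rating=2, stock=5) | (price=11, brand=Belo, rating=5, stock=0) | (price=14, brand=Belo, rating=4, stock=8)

Rejected, Accepted, Rejected

All 'Accepted' examples share one property — brand is Belo AND stock ≤ 4 — and every 'Rejected' example lacks it.
(price=14, brand=Delt, rating=2, stock=5): Rejected (brand is Delt, stock = 5).
(price=11, brand=Belo, rating=5, stock=0): Accepted (brand is Belo, stock = 0).
(price=14, brand=Belo, rating=4, stock=8): Rejected (brand is Belo, stock = 8).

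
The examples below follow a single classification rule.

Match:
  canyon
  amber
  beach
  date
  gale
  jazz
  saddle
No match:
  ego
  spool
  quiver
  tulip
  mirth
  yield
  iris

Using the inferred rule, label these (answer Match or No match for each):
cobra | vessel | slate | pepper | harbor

Match, No match, Match, No match, Match

All 'Match' examples share one property — contains 'a' — and every 'No match' example lacks it.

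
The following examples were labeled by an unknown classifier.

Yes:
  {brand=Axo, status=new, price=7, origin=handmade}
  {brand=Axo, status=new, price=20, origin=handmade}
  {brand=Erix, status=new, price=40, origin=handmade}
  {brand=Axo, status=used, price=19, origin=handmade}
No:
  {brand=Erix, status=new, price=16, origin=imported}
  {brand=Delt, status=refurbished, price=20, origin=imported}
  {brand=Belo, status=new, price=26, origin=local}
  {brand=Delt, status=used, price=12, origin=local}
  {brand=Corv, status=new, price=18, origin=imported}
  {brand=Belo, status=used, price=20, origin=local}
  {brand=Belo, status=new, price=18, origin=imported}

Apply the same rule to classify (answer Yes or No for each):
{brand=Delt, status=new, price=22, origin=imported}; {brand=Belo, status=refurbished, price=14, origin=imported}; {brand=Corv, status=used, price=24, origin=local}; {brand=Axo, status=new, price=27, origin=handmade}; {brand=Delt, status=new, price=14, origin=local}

No, No, No, Yes, No

The common property of the 'Yes' items is: origin is handmade. No 'No' item has it.
{brand=Delt, status=new, price=22, origin=imported}: origin is imported — lacks this property, so No. {brand=Belo, status=refurbished, price=14, origin=imported}: origin is imported — lacks this property, so No. {brand=Corv, status=used, price=24, origin=local}: origin is local — lacks this property, so No. {brand=Axo, status=new, price=27, origin=handmade}: origin is handmade — fits, so Yes. {brand=Delt, status=new, price=14, origin=local}: origin is local — lacks this property, so No.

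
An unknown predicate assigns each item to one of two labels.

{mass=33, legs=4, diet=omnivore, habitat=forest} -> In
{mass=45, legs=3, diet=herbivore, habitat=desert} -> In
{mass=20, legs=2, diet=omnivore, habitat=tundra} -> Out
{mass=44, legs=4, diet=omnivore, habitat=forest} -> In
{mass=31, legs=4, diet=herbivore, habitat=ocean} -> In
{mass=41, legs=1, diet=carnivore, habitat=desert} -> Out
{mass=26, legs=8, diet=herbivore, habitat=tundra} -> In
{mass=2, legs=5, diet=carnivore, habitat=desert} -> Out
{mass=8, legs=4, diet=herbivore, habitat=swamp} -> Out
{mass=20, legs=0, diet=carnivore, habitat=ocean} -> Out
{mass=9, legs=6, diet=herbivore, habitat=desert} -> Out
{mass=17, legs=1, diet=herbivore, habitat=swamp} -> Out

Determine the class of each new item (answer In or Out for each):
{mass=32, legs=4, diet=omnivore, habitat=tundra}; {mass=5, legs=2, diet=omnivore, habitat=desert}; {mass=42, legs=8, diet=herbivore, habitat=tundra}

'In' ⟺ legs ≥ 2 AND mass ≥ 26.
{mass=32, legs=4, diet=omnivore, habitat=tundra}: In (legs = 4, mass = 32). {mass=5, legs=2, diet=omnivore, habitat=desert}: Out (legs = 2, mass = 5). {mass=42, legs=8, diet=herbivore, habitat=tundra}: In (legs = 8, mass = 42).

In, Out, In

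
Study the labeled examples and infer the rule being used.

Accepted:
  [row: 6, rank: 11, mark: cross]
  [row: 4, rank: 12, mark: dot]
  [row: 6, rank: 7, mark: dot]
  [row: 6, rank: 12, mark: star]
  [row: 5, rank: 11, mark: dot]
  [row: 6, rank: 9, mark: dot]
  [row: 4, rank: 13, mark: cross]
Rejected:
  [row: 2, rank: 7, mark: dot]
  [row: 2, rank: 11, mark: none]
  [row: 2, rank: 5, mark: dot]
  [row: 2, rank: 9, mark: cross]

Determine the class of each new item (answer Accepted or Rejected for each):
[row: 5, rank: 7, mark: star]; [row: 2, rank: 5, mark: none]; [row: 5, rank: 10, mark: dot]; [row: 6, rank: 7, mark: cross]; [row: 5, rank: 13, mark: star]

Accepted, Rejected, Accepted, Accepted, Accepted

The pattern is that an item is 'Accepted' exactly when: row ≥ 4.
[row: 5, rank: 7, mark: star] → row = 5 → Accepted. [row: 2, rank: 5, mark: none] → row = 2 → Rejected. [row: 5, rank: 10, mark: dot] → row = 5 → Accepted. [row: 6, rank: 7, mark: cross] → row = 6 → Accepted. [row: 5, rank: 13, mark: star] → row = 5 → Accepted.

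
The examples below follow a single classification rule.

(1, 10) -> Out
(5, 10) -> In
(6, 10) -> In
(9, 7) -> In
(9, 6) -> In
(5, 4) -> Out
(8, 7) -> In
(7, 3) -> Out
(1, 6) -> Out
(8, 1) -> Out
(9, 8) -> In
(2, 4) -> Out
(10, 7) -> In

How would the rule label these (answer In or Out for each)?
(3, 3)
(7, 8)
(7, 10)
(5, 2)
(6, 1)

Rule: sum ≥ 15. This holds for each 'In' example and fails for each 'Out' one.

Out, In, In, Out, Out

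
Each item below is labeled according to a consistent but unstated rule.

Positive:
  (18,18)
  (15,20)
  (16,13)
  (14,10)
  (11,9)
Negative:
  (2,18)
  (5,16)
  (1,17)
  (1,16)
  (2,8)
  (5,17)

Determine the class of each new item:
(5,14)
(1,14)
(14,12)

Negative, Negative, Positive

Every 'Positive' example satisfies: first ≥ 8. None of the 'Negative' examples do.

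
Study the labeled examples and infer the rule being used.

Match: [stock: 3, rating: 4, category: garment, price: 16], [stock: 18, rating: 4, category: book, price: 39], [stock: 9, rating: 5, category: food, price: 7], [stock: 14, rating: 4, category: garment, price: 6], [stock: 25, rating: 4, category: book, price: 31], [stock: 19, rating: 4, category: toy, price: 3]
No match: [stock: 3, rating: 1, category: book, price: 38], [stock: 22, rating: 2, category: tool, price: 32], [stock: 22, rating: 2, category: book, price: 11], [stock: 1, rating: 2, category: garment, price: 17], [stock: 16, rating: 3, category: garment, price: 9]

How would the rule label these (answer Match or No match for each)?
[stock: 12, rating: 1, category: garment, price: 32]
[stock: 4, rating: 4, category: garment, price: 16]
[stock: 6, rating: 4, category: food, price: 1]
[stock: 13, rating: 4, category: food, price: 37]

No match, Match, Match, Match

The rule appears to be: rating ≥ 4.
No match: [stock: 12, rating: 1, category: garment, price: 32], since rating = 1.
Match: [stock: 4, rating: 4, category: garment, price: 16], since rating = 4.
Match: [stock: 6, rating: 4, category: food, price: 1], since rating = 4.
Match: [stock: 13, rating: 4, category: food, price: 37], since rating = 4.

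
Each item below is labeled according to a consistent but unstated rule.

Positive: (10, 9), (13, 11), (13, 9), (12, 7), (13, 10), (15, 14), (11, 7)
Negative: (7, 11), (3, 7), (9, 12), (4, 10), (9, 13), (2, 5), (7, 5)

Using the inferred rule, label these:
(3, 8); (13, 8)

Negative, Positive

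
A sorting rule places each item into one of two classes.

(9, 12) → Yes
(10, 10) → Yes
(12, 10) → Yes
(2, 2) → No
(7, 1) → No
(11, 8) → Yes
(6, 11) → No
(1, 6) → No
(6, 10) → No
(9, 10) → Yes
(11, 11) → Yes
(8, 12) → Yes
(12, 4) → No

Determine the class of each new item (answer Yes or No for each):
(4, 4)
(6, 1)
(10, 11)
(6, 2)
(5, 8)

No, No, Yes, No, No

The rule appears to be: sum ≥ 19.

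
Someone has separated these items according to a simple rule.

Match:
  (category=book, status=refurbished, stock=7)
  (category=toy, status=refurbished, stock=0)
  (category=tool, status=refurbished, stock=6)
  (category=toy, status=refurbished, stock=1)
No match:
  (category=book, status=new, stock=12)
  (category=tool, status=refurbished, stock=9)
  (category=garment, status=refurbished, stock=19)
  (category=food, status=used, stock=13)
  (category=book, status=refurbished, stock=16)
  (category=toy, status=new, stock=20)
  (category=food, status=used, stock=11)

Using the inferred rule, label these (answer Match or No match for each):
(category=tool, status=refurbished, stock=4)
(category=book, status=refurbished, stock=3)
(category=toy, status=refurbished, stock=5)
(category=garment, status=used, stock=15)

Match, Match, Match, No match

All 'Match' examples share one property — stock ≤ 7 — and every 'No match' example lacks it.
(category=tool, status=refurbished, stock=4): stock = 4, passes → Match.
(category=book, status=refurbished, stock=3): stock = 3, passes → Match.
(category=toy, status=refurbished, stock=5): stock = 5, passes → Match.
(category=garment, status=used, stock=15): stock = 15, does not pass → No match.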